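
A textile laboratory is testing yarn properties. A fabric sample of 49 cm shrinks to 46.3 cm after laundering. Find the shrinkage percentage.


Formula: Shrinkage% = ((L_before - L_after) / L_before) * 100
Step 1: Shrinkage = 49 - 46.3 = 2.7 cm
Step 2: Shrinkage% = (2.7 / 49) * 100
Step 3: Shrinkage% = 0.055102 * 100 = 5.5102% ≈ 5.5%

5.5%


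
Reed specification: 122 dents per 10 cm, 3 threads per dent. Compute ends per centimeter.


Formula: EPC = (dents per 10 cm * ends per dent) / 10
Step 1: Total ends per 10 cm = 122 * 3 = 366
Step 2: EPC = 366 / 10 = 36.6 ends/cm

36.6 ends/cm


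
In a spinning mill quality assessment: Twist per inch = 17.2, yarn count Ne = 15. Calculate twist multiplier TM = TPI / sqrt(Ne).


Formula: TM = TPI / sqrt(Ne)
Step 1: sqrt(Ne) = sqrt(15) = 3.873
Step 2: TM = 17.2 / 3.873 = 4.44

4.44 TM


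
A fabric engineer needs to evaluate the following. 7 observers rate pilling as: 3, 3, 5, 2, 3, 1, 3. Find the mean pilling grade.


Formula: Mean = sum / count
Sum = 3 + 3 + 5 + 2 + 3 + 1 + 3 = 20
Mean = 20 / 7 = 2.9

2.9


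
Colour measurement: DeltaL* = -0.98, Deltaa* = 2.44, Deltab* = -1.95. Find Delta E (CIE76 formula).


Formula: Delta E = sqrt(dL*^2 + da*^2 + db*^2)
Step 1: dL*^2 = (-0.98)^2 = 0.9604
Step 2: da*^2 = 2.44^2 = 5.9536
Step 3: db*^2 = (-1.95)^2 = 3.8025
Step 4: Sum = 0.9604 + 5.9536 + 3.8025 = 10.7165
Step 5: Delta E = sqrt(10.7165) = 3.27

3.27 Delta E


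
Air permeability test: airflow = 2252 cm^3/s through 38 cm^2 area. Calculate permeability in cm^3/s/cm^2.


Formula: Air Permeability = Airflow / Test Area
AP = 2252 cm^3/s / 38 cm^2
AP = 59.3 cm^3/s/cm^2

59.3 cm^3/s/cm^2


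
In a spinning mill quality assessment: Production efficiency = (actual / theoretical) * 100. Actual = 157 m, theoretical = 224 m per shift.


Formula: Efficiency% = (Actual output / Theoretical output) * 100
Efficiency% = (157 / 224) * 100
Efficiency% = 0.700893 * 100 = 70.0893% ≈ 70.1%

70.1%


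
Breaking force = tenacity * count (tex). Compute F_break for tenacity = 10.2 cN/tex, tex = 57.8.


Formula: Breaking force = Tenacity * Linear density
F = 10.2 cN/tex * 57.8 tex
F = 589.56 cN

589.56 cN


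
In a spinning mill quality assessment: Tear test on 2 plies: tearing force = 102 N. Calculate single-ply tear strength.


Formula: Per-ply strength = Total force / Number of plies
Per-ply = 102 N / 2
Per-ply = 51 N

51 N


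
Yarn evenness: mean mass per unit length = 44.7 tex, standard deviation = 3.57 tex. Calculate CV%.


Formula: CV% = (standard deviation / mean) * 100
Step 1: Ratio = 3.57 / 44.7 = 0.079866
Step 2: CV% = 0.079866 * 100 = 7.9866% ≈ 8.0%

8.0%


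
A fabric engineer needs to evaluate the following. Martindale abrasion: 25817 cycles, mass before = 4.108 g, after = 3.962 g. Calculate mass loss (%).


Formula: Mass loss% = ((m_before - m_after) / m_before) * 100
Step 1: Mass loss = 4.108 - 3.962 = 0.146 g
Step 2: Ratio = 0.146 / 4.108 = 0.0355404
Step 3: Mass loss% = 0.0355404 * 100 = 3.55404% ≈ 3.55%

3.55%


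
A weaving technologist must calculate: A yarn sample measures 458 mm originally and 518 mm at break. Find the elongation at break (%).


Formula: Elongation (%) = ((L_break - L0) / L0) * 100
Step 1: Extension = 518 - 458 = 60 mm
Step 2: Elongation = (60 / 458) * 100
Step 3: Elongation = 0.131004 * 100 = 13.1004% ≈ 13.1%

13.1%


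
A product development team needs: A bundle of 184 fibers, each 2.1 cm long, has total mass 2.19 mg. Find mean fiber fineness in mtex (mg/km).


Formula: fineness (mtex) = mass (mg) / total length (km) = (mass_mg / total_length_m) * 1000
Step 1: Convert fiber length: 2.1 cm = 0.021 m
Step 2: Total fiber length = 184 * 0.021 = 3.864 m
Step 3: Linear density = 2.19 mg / 3.864 m = 0.5668 mg/m
Step 4: fineness = 0.5668 * 1000 = 566.8 mtex

566.8 mtex


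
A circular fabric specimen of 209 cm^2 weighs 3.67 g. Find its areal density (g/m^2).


Formula: GSM = mass_g / area_m2
Step 1: Convert area: 209 cm^2 = 209 / 10000 = 0.0209 m^2
Step 2: GSM = 3.67 g / 0.0209 m^2 = 175.6 g/m^2

175.6 g/m^2


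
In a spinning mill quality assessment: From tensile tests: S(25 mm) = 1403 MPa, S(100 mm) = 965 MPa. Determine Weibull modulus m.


Formula: m = ln(L1/L2) / ln(S2/S1)
Step 1: ln(L1/L2) = ln(25/100) = -1.38629
Step 2: S2/S1 = 965/1403 = 0.68781
Step 3: ln(S2/S1) = ln(0.68781) = -0.37424
Step 4: m = -1.38629 / -0.37424 = 3.70

3.70 (Weibull m)


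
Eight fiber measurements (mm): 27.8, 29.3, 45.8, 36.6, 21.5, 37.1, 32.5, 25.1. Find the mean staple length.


Formula: Mean = sum of lengths / count
Sum = 27.8 + 29.3 + 45.8 + 36.6 + 21.5 + 37.1 + 32.5 + 25.1
Sum = 255.7 mm
Mean = 255.7 / 8 = 31.96 mm

31.96 mm


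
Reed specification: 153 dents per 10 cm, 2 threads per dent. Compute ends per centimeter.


Formula: EPC = (dents per 10 cm * ends per dent) / 10
Step 1: Total ends per 10 cm = 153 * 2 = 306
Step 2: EPC = 306 / 10 = 30.6 ends/cm

30.6 ends/cm


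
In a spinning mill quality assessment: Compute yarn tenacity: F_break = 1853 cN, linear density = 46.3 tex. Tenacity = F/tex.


Formula: Tenacity = Breaking force / Linear density
Tenacity = 1853 cN / 46.3 tex
Tenacity = 40.02 cN/tex

40.02 cN/tex


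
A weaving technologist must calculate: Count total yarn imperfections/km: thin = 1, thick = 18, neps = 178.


Formula: Total = thin places + thick places + neps
Total = 1 + 18 + 178
Total = 197 imperfections/km

197 imperfections/km


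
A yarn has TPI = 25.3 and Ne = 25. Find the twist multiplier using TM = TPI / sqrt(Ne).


Formula: TM = TPI / sqrt(Ne)
Step 1: sqrt(Ne) = sqrt(25) = 5
Step 2: TM = 25.3 / 5 = 5.06

5.06 TM


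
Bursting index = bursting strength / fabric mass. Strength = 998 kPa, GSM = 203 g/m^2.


Formula: Bursting Index = Bursting Strength / Fabric GSM
BI = 998 kPa / 203 g/m^2
BI = 4.916 kPa/(g/m^2)

4.916 kPa/(g/m^2)


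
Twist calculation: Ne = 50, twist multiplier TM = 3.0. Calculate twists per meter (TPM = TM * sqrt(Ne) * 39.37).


Formula: TPM = TM * sqrt(Ne) * 39.37
Step 1: sqrt(Ne) = sqrt(50) = 7.0711
Step 2: TM * sqrt(Ne) = 3.0 * 7.0711 = 21.2133
Step 3: TPM = 21.2133 * 39.37 = 835 twists/m

835 twists/m


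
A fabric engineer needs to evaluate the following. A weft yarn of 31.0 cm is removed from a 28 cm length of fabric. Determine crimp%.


Formula: Crimp% = ((L_yarn - L_fabric) / L_fabric) * 100
Step 1: Extension = 31.0 - 28 = 3.0 cm
Step 2: Crimp% = (3.0 / 28) * 100
Step 3: Crimp% = 0.107143 * 100 = 10.7143% ≈ 10.7%

10.7%


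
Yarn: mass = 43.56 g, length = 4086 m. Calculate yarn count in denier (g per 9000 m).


Formula: den = (mass_g / length_m) * 9000
Substituting: den = (43.56 / 4086) * 9000
Intermediate: 43.56 / 4086 = 0.01066079 g/m
den = 0.01066079 * 9000 = 95.9 denier

95.9 denier


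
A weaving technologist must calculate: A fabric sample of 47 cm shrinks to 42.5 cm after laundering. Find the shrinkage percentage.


Formula: Shrinkage% = ((L_before - L_after) / L_before) * 100
Step 1: Shrinkage = 47 - 42.5 = 4.5 cm
Step 2: Shrinkage% = (4.5 / 47) * 100
Step 3: Shrinkage% = 0.095745 * 100 = 9.5745% ≈ 9.6%

9.6%


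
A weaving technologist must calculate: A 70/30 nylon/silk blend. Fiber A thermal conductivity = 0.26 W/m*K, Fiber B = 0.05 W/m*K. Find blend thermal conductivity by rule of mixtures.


Formula: Blend property = (fraction_A * property_A) + (fraction_B * property_B)
Step 1: Contribution A = 70/100 * 0.26 W/m*K = 0.182 W/m*K
Step 2: Contribution B = 30/100 * 0.05 W/m*K = 0.015 W/m*K
Step 3: Blend thermal conductivity = 0.182 + 0.015 = 0.197 W/m*K

0.197 W/m*K


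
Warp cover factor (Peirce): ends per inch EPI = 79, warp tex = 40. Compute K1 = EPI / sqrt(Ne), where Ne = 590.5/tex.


Formula: K1 = EPI / sqrt(Ne), with Ne = 590.5 / tex_warp
Step 1: Ne = 590.5 / 40 = 14.763
Step 2: sqrt(Ne) = sqrt(14.763) = 3.8423
Step 3: K1 = 79 / 3.8423 = 20.6

20.6


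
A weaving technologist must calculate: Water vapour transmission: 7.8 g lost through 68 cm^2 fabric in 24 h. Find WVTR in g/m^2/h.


Formula: WVTR = mass_loss / (area * time)
Step 1: Convert area: 68 cm^2 = 0.0068 m^2
Step 2: WVTR = 7.8 g / (0.0068 m^2 * 24 h)
Step 3: WVTR = 7.8 / 0.1632 = 47.8 g/m^2/h

47.8 g/m^2/h


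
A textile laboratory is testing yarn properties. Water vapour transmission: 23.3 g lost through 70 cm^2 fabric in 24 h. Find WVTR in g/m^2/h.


Formula: WVTR = mass_loss / (area * time)
Step 1: Convert area: 70 cm^2 = 0.007 m^2
Step 2: WVTR = 23.3 g / (0.007 m^2 * 24 h)
Step 3: WVTR = 23.3 / 0.168 = 138.7 g/m^2/h

138.7 g/m^2/h


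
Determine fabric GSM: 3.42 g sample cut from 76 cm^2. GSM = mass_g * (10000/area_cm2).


Formula: GSM = mass_g / area_m2
Step 1: Convert area: 76 cm^2 = 76 / 10000 = 0.0076 m^2
Step 2: GSM = 3.42 g / 0.0076 m^2 = 450.0 g/m^2

450.0 g/m^2


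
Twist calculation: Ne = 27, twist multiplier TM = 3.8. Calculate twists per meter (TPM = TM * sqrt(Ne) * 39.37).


Formula: TPM = TM * sqrt(Ne) * 39.37
Step 1: sqrt(Ne) = sqrt(27) = 5.1962
Step 2: TM * sqrt(Ne) = 3.8 * 5.1962 = 19.7456
Step 3: TPM = 19.7456 * 39.37 = 777 twists/m

777 twists/m


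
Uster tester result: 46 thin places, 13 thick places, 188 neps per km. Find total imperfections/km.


Formula: Total = thin places + thick places + neps
Total = 46 + 13 + 188
Total = 247 imperfections/km

247 imperfections/km


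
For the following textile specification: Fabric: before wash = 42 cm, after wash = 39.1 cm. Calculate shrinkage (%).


Formula: Shrinkage% = ((L_before - L_after) / L_before) * 100
Step 1: Shrinkage = 42 - 39.1 = 2.9 cm
Step 2: Shrinkage% = (2.9 / 42) * 100
Step 3: Shrinkage% = 0.069048 * 100 = 6.9048% ≈ 6.9%

6.9%


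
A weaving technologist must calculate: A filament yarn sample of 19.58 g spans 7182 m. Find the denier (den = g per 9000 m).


Formula: den = (mass_g / length_m) * 9000
Substituting: den = (19.58 / 7182) * 9000
Intermediate: 19.58 / 7182 = 0.00272626 g/m
den = 0.00272626 * 9000 = 24.5 denier

24.5 denier


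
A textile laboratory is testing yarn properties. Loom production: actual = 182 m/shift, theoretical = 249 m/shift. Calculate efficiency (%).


Formula: Efficiency% = (Actual output / Theoretical output) * 100
Efficiency% = (182 / 249) * 100
Efficiency% = 0.730924 * 100 = 73.0924% ≈ 73.1%

73.1%


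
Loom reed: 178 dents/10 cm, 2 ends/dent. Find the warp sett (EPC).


Formula: EPC = (dents per 10 cm * ends per dent) / 10
Step 1: Total ends per 10 cm = 178 * 2 = 356
Step 2: EPC = 356 / 10 = 35.6 ends/cm

35.6 ends/cm


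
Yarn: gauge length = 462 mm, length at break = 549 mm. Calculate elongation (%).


Formula: Elongation (%) = ((L_break - L0) / L0) * 100
Step 1: Extension = 549 - 462 = 87 mm
Step 2: Elongation = (87 / 462) * 100
Step 3: Elongation = 0.188312 * 100 = 18.8312% ≈ 18.8%

18.8%


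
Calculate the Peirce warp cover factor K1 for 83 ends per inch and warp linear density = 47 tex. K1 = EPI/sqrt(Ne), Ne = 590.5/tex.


Formula: K1 = EPI / sqrt(Ne), with Ne = 590.5 / tex_warp
Step 1: Ne = 590.5 / 47 = 12.564
Step 2: sqrt(Ne) = sqrt(12.564) = 3.5446
Step 3: K1 = 83 / 3.5446 = 23.4

23.4


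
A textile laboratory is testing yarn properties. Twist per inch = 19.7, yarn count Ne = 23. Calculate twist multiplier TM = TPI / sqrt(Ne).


Formula: TM = TPI / sqrt(Ne)
Step 1: sqrt(Ne) = sqrt(23) = 4.7958
Step 2: TM = 19.7 / 4.7958 = 4.11

4.11 TM


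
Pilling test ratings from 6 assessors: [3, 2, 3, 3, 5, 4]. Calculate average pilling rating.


Formula: Mean = sum / count
Sum = 3 + 2 + 3 + 3 + 5 + 4 = 20
Mean = 20 / 6 = 3.3

3.3


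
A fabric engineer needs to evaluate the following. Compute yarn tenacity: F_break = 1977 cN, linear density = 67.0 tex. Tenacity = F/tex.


Formula: Tenacity = Breaking force / Linear density
Tenacity = 1977 cN / 67.0 tex
Tenacity = 29.51 cN/tex

29.51 cN/tex


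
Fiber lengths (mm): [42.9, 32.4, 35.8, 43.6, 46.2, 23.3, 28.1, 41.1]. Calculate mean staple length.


Formula: Mean = sum of lengths / count
Sum = 42.9 + 32.4 + 35.8 + 43.6 + 46.2 + 23.3 + 28.1 + 41.1
Sum = 293.4 mm
Mean = 293.4 / 8 = 36.68 mm

36.68 mm


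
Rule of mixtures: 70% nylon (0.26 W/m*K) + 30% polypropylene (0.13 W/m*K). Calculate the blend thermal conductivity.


Formula: Blend property = (fraction_A * property_A) + (fraction_B * property_B)
Step 1: Contribution A = 70/100 * 0.26 W/m*K = 0.182 W/m*K
Step 2: Contribution B = 30/100 * 0.13 W/m*K = 0.039 W/m*K
Step 3: Blend thermal conductivity = 0.182 + 0.039 = 0.221 W/m*K

0.221 W/m*K


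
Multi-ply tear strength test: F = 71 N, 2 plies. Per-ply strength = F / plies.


Formula: Per-ply strength = Total force / Number of plies
Per-ply = 71 N / 2
Per-ply = 35.5 N

35.5 N


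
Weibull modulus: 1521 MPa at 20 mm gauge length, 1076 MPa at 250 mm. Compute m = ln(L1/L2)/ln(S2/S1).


Formula: m = ln(L1/L2) / ln(S2/S1)
Step 1: ln(L1/L2) = ln(20/250) = -2.52573
Step 2: S2/S1 = 1076/1521 = 0.70743
Step 3: ln(S2/S1) = ln(0.70743) = -0.34612
Step 4: m = -2.52573 / -0.34612 = 7.30

7.30 (Weibull m)


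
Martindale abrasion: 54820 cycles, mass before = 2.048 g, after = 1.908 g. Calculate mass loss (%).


Formula: Mass loss% = ((m_before - m_after) / m_before) * 100
Step 1: Mass loss = 2.048 - 1.908 = 0.14 g
Step 2: Ratio = 0.14 / 2.048 = 0.0683594
Step 3: Mass loss% = 0.0683594 * 100 = 6.83594% ≈ 6.84%

6.84%


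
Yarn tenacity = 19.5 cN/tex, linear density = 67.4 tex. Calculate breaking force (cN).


Formula: Breaking force = Tenacity * Linear density
F = 19.5 cN/tex * 67.4 tex
F = 1314.30 cN

1314.30 cN


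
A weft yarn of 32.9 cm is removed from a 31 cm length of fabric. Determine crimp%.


Formula: Crimp% = ((L_yarn - L_fabric) / L_fabric) * 100
Step 1: Extension = 32.9 - 31 = 1.9 cm
Step 2: Crimp% = (1.9 / 31) * 100
Step 3: Crimp% = 0.06129 * 100 = 6.129% ≈ 6.1%

6.1%


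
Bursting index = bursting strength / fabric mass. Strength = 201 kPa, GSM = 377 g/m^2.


Formula: Bursting Index = Bursting Strength / Fabric GSM
BI = 201 kPa / 377 g/m^2
BI = 0.533 kPa/(g/m^2)

0.533 kPa/(g/m^2)


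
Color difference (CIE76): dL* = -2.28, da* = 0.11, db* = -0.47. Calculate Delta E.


Formula: Delta E = sqrt(dL*^2 + da*^2 + db*^2)
Step 1: dL*^2 = (-2.28)^2 = 5.1984
Step 2: da*^2 = 0.11^2 = 0.0121
Step 3: db*^2 = (-0.47)^2 = 0.2209
Step 4: Sum = 5.1984 + 0.0121 + 0.2209 = 5.4314
Step 5: Delta E = sqrt(5.4314) = 2.33

2.33 Delta E


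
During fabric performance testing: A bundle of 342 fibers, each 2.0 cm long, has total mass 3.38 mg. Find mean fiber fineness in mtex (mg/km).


Formula: fineness (mtex) = mass (mg) / total length (km) = (mass_mg / total_length_m) * 1000
Step 1: Convert fiber length: 2.0 cm = 0.02 m
Step 2: Total fiber length = 342 * 0.02 = 6.84 m
Step 3: Linear density = 3.38 mg / 6.84 m = 0.4942 mg/m
Step 4: fineness = 0.4942 * 1000 = 494.2 mtex

494.2 mtex


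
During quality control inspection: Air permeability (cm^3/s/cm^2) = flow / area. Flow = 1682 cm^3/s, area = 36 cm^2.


Formula: Air Permeability = Airflow / Test Area
AP = 1682 cm^3/s / 36 cm^2
AP = 46.7 cm^3/s/cm^2

46.7 cm^3/s/cm^2


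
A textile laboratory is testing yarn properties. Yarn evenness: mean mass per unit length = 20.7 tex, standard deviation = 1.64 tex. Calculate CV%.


Formula: CV% = (standard deviation / mean) * 100
Step 1: Ratio = 1.64 / 20.7 = 0.079227
Step 2: CV% = 0.079227 * 100 = 7.9227% ≈ 7.9%

7.9%


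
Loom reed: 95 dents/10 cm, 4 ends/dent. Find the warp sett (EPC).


Formula: EPC = (dents per 10 cm * ends per dent) / 10
Step 1: Total ends per 10 cm = 95 * 4 = 380
Step 2: EPC = 380 / 10 = 38.0 ends/cm

38.0 ends/cm


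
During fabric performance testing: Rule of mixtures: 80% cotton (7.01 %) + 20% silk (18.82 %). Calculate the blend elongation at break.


Formula: Blend property = (fraction_A * property_A) + (fraction_B * property_B)
Step 1: Contribution A = 80/100 * 7.01 % = 5.608 %
Step 2: Contribution B = 20/100 * 18.82 % = 3.764 %
Step 3: Blend elongation at break = 5.608 + 3.764 = 9.372 %

9.372 %


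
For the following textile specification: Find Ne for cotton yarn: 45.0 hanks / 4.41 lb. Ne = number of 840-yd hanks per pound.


Formula: Ne = hanks / mass_lb
Substituting: Ne = 45.0 / 4.41
Ne = 10.2

10.2 Ne


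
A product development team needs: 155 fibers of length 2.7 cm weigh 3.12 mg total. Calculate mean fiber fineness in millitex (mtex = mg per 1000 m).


Formula: fineness (mtex) = mass (mg) / total length (km) = (mass_mg / total_length_m) * 1000
Step 1: Convert fiber length: 2.7 cm = 0.027 m
Step 2: Total fiber length = 155 * 0.027 = 4.185 m
Step 3: Linear density = 3.12 mg / 4.185 m = 0.7455 mg/m
Step 4: fineness = 0.7455 * 1000 = 745.5 mtex

745.5 mtex


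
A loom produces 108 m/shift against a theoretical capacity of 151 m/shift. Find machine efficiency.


Formula: Efficiency% = (Actual output / Theoretical output) * 100
Efficiency% = (108 / 151) * 100
Efficiency% = 0.715232 * 100 = 71.5232% ≈ 71.5%

71.5%


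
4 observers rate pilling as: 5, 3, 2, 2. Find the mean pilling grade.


Formula: Mean = sum / count
Sum = 5 + 3 + 2 + 2 = 12
Mean = 12 / 4 = 3.0

3.0


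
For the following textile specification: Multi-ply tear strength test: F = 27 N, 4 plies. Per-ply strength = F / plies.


Formula: Per-ply strength = Total force / Number of plies
Per-ply = 27 N / 4
Per-ply = 6.75 N

6.75 N


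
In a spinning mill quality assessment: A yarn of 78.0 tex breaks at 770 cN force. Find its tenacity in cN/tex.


Formula: Tenacity = Breaking force / Linear density
Tenacity = 770 cN / 78.0 tex
Tenacity = 9.87 cN/tex

9.87 cN/tex


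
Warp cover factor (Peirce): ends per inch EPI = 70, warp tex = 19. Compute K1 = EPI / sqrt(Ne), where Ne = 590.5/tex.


Formula: K1 = EPI / sqrt(Ne), with Ne = 590.5 / tex_warp
Step 1: Ne = 590.5 / 19 = 31.079
Step 2: sqrt(Ne) = sqrt(31.079) = 5.5749
Step 3: K1 = 70 / 5.5749 = 12.6

12.6


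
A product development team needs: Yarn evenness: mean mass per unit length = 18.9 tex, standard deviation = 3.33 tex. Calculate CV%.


Formula: CV% = (standard deviation / mean) * 100
Step 1: Ratio = 3.33 / 18.9 = 0.17619
Step 2: CV% = 0.17619 * 100 = 17.619% ≈ 17.6%

17.6%


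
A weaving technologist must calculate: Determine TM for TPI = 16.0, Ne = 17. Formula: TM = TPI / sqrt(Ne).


Formula: TM = TPI / sqrt(Ne)
Step 1: sqrt(Ne) = sqrt(17) = 4.1231
Step 2: TM = 16.0 / 4.1231 = 3.88

3.88 TM


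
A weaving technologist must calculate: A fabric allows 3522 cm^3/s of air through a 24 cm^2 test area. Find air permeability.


Formula: Air Permeability = Airflow / Test Area
AP = 3522 cm^3/s / 24 cm^2
AP = 146.8 cm^3/s/cm^2

146.8 cm^3/s/cm^2


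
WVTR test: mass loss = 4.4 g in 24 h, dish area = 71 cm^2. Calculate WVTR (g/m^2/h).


Formula: WVTR = mass_loss / (area * time)
Step 1: Convert area: 71 cm^2 = 0.0071 m^2
Step 2: WVTR = 4.4 g / (0.0071 m^2 * 24 h)
Step 3: WVTR = 4.4 / 0.1704 = 25.8 g/m^2/h

25.8 g/m^2/h


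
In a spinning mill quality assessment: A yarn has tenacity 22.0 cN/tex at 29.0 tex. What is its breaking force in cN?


Formula: Breaking force = Tenacity * Linear density
F = 22.0 cN/tex * 29.0 tex
F = 638.00 cN

638.00 cN


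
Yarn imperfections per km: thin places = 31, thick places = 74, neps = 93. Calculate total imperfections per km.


Formula: Total = thin places + thick places + neps
Total = 31 + 74 + 93
Total = 198 imperfections/km

198 imperfections/km


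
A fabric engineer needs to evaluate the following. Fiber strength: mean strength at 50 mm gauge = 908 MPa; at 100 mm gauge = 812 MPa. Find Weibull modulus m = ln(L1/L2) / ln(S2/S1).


Formula: m = ln(L1/L2) / ln(S2/S1)
Step 1: ln(L1/L2) = ln(50/100) = -0.69315
Step 2: S2/S1 = 812/908 = 0.89427
Step 3: ln(S2/S1) = ln(0.89427) = -0.11175
Step 4: m = -0.69315 / -0.11175 = 6.20

6.20 (Weibull m)


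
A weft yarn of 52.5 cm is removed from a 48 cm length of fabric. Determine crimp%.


Formula: Crimp% = ((L_yarn - L_fabric) / L_fabric) * 100
Step 1: Extension = 52.5 - 48 = 4.5 cm
Step 2: Crimp% = (4.5 / 48) * 100
Step 3: Crimp% = 0.09375 * 100 = 9.375% ≈ 9.4%

9.4%


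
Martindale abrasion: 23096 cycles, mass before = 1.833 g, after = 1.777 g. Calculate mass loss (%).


Formula: Mass loss% = ((m_before - m_after) / m_before) * 100
Step 1: Mass loss = 1.833 - 1.777 = 0.056 g
Step 2: Ratio = 0.056 / 1.833 = 0.030551
Step 3: Mass loss% = 0.030551 * 100 = 3.0551% ≈ 3.06%

3.06%


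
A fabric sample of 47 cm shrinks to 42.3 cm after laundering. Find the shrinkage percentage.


Formula: Shrinkage% = ((L_before - L_after) / L_before) * 100
Step 1: Shrinkage = 47 - 42.3 = 4.7 cm
Step 2: Shrinkage% = (4.7 / 47) * 100
Step 3: Shrinkage% = 0.1 * 100 = 10.0%

10.0%


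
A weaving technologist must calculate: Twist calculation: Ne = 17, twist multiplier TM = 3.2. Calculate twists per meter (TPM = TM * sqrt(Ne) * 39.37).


Formula: TPM = TM * sqrt(Ne) * 39.37
Step 1: sqrt(Ne) = sqrt(17) = 4.1231
Step 2: TM * sqrt(Ne) = 3.2 * 4.1231 = 13.1939
Step 3: TPM = 13.1939 * 39.37 = 519 twists/m

519 twists/m


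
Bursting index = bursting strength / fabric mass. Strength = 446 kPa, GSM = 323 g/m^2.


Formula: Bursting Index = Bursting Strength / Fabric GSM
BI = 446 kPa / 323 g/m^2
BI = 1.381 kPa/(g/m^2)

1.381 kPa/(g/m^2)


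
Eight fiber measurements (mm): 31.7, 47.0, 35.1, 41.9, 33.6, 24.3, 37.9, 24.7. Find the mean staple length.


Formula: Mean = sum of lengths / count
Sum = 31.7 + 47.0 + 35.1 + 41.9 + 33.6 + 24.3 + 37.9 + 24.7
Sum = 276.2 mm
Mean = 276.2 / 8 = 34.53 mm

34.53 mm


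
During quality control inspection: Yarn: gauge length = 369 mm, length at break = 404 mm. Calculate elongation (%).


Formula: Elongation (%) = ((L_break - L0) / L0) * 100
Step 1: Extension = 404 - 369 = 35 mm
Step 2: Elongation = (35 / 369) * 100
Step 3: Elongation = 0.094851 * 100 = 9.4851% ≈ 9.5%

9.5%


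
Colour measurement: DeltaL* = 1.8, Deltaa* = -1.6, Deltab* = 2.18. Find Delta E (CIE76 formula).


Formula: Delta E = sqrt(dL*^2 + da*^2 + db*^2)
Step 1: dL*^2 = 1.8^2 = 3.24
Step 2: da*^2 = (-1.6)^2 = 2.56
Step 3: db*^2 = 2.18^2 = 4.7524
Step 4: Sum = 3.24 + 2.56 + 4.7524 = 10.5524
Step 5: Delta E = sqrt(10.5524) = 3.25

3.25 Delta E


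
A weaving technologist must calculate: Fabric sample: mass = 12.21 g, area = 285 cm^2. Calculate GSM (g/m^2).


Formula: GSM = mass_g / area_m2
Step 1: Convert area: 285 cm^2 = 285 / 10000 = 0.0285 m^2
Step 2: GSM = 12.21 g / 0.0285 m^2 = 428.4 g/m^2

428.4 g/m^2


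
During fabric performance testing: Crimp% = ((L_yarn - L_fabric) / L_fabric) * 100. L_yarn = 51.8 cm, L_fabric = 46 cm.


Formula: Crimp% = ((L_yarn - L_fabric) / L_fabric) * 100
Step 1: Extension = 51.8 - 46 = 5.8 cm
Step 2: Crimp% = (5.8 / 46) * 100
Step 3: Crimp% = 0.126087 * 100 = 12.6087% ≈ 12.6%

12.6%


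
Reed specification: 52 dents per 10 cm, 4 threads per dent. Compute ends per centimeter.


Formula: EPC = (dents per 10 cm * ends per dent) / 10
Step 1: Total ends per 10 cm = 52 * 4 = 208
Step 2: EPC = 208 / 10 = 20.8 ends/cm

20.8 ends/cm


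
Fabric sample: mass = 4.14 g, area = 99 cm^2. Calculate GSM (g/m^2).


Formula: GSM = mass_g / area_m2
Step 1: Convert area: 99 cm^2 = 99 / 10000 = 0.0099 m^2
Step 2: GSM = 4.14 g / 0.0099 m^2 = 418.2 g/m^2

418.2 g/m^2


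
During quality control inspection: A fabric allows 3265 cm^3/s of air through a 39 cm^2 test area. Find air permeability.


Formula: Air Permeability = Airflow / Test Area
AP = 3265 cm^3/s / 39 cm^2
AP = 83.7 cm^3/s/cm^2

83.7 cm^3/s/cm^2


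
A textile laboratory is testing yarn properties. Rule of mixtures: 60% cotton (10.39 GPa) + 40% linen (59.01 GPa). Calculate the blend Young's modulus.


Formula: Blend property = (fraction_A * property_A) + (fraction_B * property_B)
Step 1: Contribution A = 60/100 * 10.39 GPa = 6.234 GPa
Step 2: Contribution B = 40/100 * 59.01 GPa = 23.604 GPa
Step 3: Blend Young's modulus = 6.234 + 23.604 = 29.838 GPa

29.838 GPa


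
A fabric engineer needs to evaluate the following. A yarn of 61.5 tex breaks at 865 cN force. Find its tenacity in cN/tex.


Formula: Tenacity = Breaking force / Linear density
Tenacity = 865 cN / 61.5 tex
Tenacity = 14.07 cN/tex

14.07 cN/tex


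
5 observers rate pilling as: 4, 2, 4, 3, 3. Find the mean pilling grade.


Formula: Mean = sum / count
Sum = 4 + 2 + 4 + 3 + 3 = 16
Mean = 16 / 5 = 3.2

3.2


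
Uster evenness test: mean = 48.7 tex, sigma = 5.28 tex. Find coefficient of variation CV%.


Formula: CV% = (standard deviation / mean) * 100
Step 1: Ratio = 5.28 / 48.7 = 0.108419
Step 2: CV% = 0.108419 * 100 = 10.8419% ≈ 10.8%

10.8%


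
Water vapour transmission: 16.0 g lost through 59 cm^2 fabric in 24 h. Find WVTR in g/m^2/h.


Formula: WVTR = mass_loss / (area * time)
Step 1: Convert area: 59 cm^2 = 0.0059 m^2
Step 2: WVTR = 16.0 g / (0.0059 m^2 * 24 h)
Step 3: WVTR = 16.0 / 0.1416 = 113.0 g/m^2/h

113.0 g/m^2/h


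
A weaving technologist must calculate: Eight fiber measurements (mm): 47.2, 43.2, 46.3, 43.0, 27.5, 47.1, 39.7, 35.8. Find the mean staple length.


Formula: Mean = sum of lengths / count
Sum = 47.2 + 43.2 + 46.3 + 43.0 + 27.5 + 47.1 + 39.7 + 35.8
Sum = 329.8 mm
Mean = 329.8 / 8 = 41.23 mm

41.23 mm


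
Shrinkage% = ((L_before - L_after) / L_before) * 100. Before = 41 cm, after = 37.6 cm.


Formula: Shrinkage% = ((L_before - L_after) / L_before) * 100
Step 1: Shrinkage = 41 - 37.6 = 3.4 cm
Step 2: Shrinkage% = (3.4 / 41) * 100
Step 3: Shrinkage% = 0.082927 * 100 = 8.2927% ≈ 8.3%

8.3%


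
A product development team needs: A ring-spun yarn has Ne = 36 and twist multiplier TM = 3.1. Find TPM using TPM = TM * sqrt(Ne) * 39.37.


Formula: TPM = TM * sqrt(Ne) * 39.37
Step 1: sqrt(Ne) = sqrt(36) = 6
Step 2: TM * sqrt(Ne) = 3.1 * 6 = 18.6
Step 3: TPM = 18.6 * 39.37 = 732 twists/m

732 twists/m


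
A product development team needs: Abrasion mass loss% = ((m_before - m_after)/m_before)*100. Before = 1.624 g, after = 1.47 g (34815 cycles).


Formula: Mass loss% = ((m_before - m_after) / m_before) * 100
Step 1: Mass loss = 1.624 - 1.47 = 0.154 g
Step 2: Ratio = 0.154 / 1.624 = 0.0948276
Step 3: Mass loss% = 0.0948276 * 100 = 9.48276% ≈ 9.48%

9.48%


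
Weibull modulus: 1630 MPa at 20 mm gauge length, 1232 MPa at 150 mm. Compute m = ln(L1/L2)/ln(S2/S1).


Formula: m = ln(L1/L2) / ln(S2/S1)
Step 1: ln(L1/L2) = ln(20/150) = -2.01490
Step 2: S2/S1 = 1232/1630 = 0.75583
Step 3: ln(S2/S1) = ln(0.75583) = -0.27994
Step 4: m = -2.01490 / -0.27994 = 7.20

7.20 (Weibull m)


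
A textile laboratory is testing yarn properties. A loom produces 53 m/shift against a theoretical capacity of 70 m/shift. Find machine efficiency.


Formula: Efficiency% = (Actual output / Theoretical output) * 100
Efficiency% = (53 / 70) * 100
Efficiency% = 0.757143 * 100 = 75.7143% ≈ 75.7%

75.7%


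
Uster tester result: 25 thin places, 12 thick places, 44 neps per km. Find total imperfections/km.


Formula: Total = thin places + thick places + neps
Total = 25 + 12 + 44
Total = 81 imperfections/km

81 imperfections/km


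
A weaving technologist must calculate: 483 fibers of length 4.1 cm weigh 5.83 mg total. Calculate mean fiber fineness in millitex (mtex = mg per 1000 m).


Formula: fineness (mtex) = mass (mg) / total length (km) = (mass_mg / total_length_m) * 1000
Step 1: Convert fiber length: 4.1 cm = 0.041 m
Step 2: Total fiber length = 483 * 0.041 = 19.803 m
Step 3: Linear density = 5.83 mg / 19.803 m = 0.2944 mg/m
Step 4: fineness = 0.2944 * 1000 = 294.4 mtex

294.4 mtex


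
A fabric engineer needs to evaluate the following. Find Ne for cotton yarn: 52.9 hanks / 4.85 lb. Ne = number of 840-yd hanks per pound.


Formula: Ne = hanks / mass_lb
Substituting: Ne = 52.9 / 4.85
Ne = 10.9

10.9 Ne


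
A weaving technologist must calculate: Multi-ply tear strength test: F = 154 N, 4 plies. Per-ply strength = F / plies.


Formula: Per-ply strength = Total force / Number of plies
Per-ply = 154 N / 4
Per-ply = 38.5 N

38.5 N


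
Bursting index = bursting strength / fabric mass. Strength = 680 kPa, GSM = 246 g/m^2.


Formula: Bursting Index = Bursting Strength / Fabric GSM
BI = 680 kPa / 246 g/m^2
BI = 2.764 kPa/(g/m^2)

2.764 kPa/(g/m^2)


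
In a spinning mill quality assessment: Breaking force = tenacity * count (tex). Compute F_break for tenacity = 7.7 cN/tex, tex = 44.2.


Formula: Breaking force = Tenacity * Linear density
F = 7.7 cN/tex * 44.2 tex
F = 340.34 cN

340.34 cN


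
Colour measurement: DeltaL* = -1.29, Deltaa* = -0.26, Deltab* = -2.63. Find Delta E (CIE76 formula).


Formula: Delta E = sqrt(dL*^2 + da*^2 + db*^2)
Step 1: dL*^2 = (-1.29)^2 = 1.6641
Step 2: da*^2 = (-0.26)^2 = 0.0676
Step 3: db*^2 = (-2.63)^2 = 6.9169
Step 4: Sum = 1.6641 + 0.0676 + 6.9169 = 8.6486
Step 5: Delta E = sqrt(8.6486) = 2.94

2.94 Delta E


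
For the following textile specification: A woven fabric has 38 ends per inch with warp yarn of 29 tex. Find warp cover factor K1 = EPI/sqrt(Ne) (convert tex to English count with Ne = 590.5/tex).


Formula: K1 = EPI / sqrt(Ne), with Ne = 590.5 / tex_warp
Step 1: Ne = 590.5 / 29 = 20.362
Step 2: sqrt(Ne) = sqrt(20.362) = 4.5124
Step 3: K1 = 38 / 4.5124 = 8.4

8.4


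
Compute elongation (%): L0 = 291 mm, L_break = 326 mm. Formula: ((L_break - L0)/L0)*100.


Formula: Elongation (%) = ((L_break - L0) / L0) * 100
Step 1: Extension = 326 - 291 = 35 mm
Step 2: Elongation = (35 / 291) * 100
Step 3: Elongation = 0.120275 * 100 = 12.0275% ≈ 12.0%

12.0%


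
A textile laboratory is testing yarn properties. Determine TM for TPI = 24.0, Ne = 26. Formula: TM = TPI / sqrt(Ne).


Formula: TM = TPI / sqrt(Ne)
Step 1: sqrt(Ne) = sqrt(26) = 5.099
Step 2: TM = 24.0 / 5.099 = 4.71

4.71 TM


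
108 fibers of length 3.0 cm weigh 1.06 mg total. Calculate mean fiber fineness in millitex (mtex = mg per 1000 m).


Formula: fineness (mtex) = mass (mg) / total length (km) = (mass_mg / total_length_m) * 1000
Step 1: Convert fiber length: 3.0 cm = 0.03 m
Step 2: Total fiber length = 108 * 0.03 = 3.24 m
Step 3: Linear density = 1.06 mg / 3.24 m = 0.3272 mg/m
Step 4: fineness = 0.3272 * 1000 = 327.2 mtex

327.2 mtex


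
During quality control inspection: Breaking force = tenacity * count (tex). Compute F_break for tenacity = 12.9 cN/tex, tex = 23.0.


Formula: Breaking force = Tenacity * Linear density
F = 12.9 cN/tex * 23.0 tex
F = 296.70 cN

296.70 cN


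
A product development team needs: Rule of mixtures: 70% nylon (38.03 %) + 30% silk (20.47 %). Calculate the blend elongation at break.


Formula: Blend property = (fraction_A * property_A) + (fraction_B * property_B)
Step 1: Contribution A = 70/100 * 38.03 % = 26.621 %
Step 2: Contribution B = 30/100 * 20.47 % = 6.141 %
Step 3: Blend elongation at break = 26.621 + 6.141 = 32.762 %

32.762 %


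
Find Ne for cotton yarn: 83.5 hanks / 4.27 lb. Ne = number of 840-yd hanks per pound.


Formula: Ne = hanks / mass_lb
Substituting: Ne = 83.5 / 4.27
Ne = 19.6

19.6 Ne


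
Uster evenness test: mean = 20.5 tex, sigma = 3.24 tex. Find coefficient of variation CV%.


Formula: CV% = (standard deviation / mean) * 100
Step 1: Ratio = 3.24 / 20.5 = 0.158049
Step 2: CV% = 0.158049 * 100 = 15.8049% ≈ 15.8%

15.8%


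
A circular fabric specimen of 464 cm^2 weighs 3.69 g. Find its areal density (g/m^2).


Formula: GSM = mass_g / area_m2
Step 1: Convert area: 464 cm^2 = 464 / 10000 = 0.0464 m^2
Step 2: GSM = 3.69 g / 0.0464 m^2 = 79.5 g/m^2

79.5 g/m^2


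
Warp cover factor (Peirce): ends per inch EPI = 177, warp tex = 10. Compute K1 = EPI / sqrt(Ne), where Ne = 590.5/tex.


Formula: K1 = EPI / sqrt(Ne), with Ne = 590.5 / tex_warp
Step 1: Ne = 590.5 / 10 = 59.05
Step 2: sqrt(Ne) = sqrt(59.05) = 7.6844
Step 3: K1 = 177 / 7.6844 = 23.0

23.0


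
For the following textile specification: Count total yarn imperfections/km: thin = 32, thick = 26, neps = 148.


Formula: Total = thin places + thick places + neps
Total = 32 + 26 + 148
Total = 206 imperfections/km

206 imperfections/km


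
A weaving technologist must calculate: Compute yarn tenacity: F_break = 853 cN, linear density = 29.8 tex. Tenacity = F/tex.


Formula: Tenacity = Breaking force / Linear density
Tenacity = 853 cN / 29.8 tex
Tenacity = 28.62 cN/tex

28.62 cN/tex


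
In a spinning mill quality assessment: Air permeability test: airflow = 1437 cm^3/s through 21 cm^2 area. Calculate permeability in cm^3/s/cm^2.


Formula: Air Permeability = Airflow / Test Area
AP = 1437 cm^3/s / 21 cm^2
AP = 68.4 cm^3/s/cm^2

68.4 cm^3/s/cm^2


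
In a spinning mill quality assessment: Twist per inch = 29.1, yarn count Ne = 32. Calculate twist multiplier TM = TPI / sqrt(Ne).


Formula: TM = TPI / sqrt(Ne)
Step 1: sqrt(Ne) = sqrt(32) = 5.6569
Step 2: TM = 29.1 / 5.6569 = 5.14

5.14 TM


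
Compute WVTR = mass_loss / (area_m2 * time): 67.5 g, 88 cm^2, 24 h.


Formula: WVTR = mass_loss / (area * time)
Step 1: Convert area: 88 cm^2 = 0.0088 m^2
Step 2: WVTR = 67.5 g / (0.0088 m^2 * 24 h)
Step 3: WVTR = 67.5 / 0.2112 = 319.6 g/m^2/h

319.6 g/m^2/h


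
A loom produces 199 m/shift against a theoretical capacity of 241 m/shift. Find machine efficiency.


Formula: Efficiency% = (Actual output / Theoretical output) * 100
Efficiency% = (199 / 241) * 100
Efficiency% = 0.825726 * 100 = 82.5726% ≈ 82.6%

82.6%


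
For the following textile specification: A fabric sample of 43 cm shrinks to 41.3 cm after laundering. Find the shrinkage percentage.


Formula: Shrinkage% = ((L_before - L_after) / L_before) * 100
Step 1: Shrinkage = 43 - 41.3 = 1.7 cm
Step 2: Shrinkage% = (1.7 / 43) * 100
Step 3: Shrinkage% = 0.039535 * 100 = 3.9535% ≈ 4.0%

4.0%


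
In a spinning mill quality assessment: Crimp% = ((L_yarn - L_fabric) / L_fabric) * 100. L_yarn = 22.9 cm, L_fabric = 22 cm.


Formula: Crimp% = ((L_yarn - L_fabric) / L_fabric) * 100
Step 1: Extension = 22.9 - 22 = 0.9 cm
Step 2: Crimp% = (0.9 / 22) * 100
Step 3: Crimp% = 0.040909 * 100 = 4.0909% ≈ 4.1%

4.1%


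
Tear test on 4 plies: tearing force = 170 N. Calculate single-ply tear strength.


Formula: Per-ply strength = Total force / Number of plies
Per-ply = 170 N / 4
Per-ply = 42.5 N

42.5 N


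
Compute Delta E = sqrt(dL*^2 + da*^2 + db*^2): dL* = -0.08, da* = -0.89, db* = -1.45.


Formula: Delta E = sqrt(dL*^2 + da*^2 + db*^2)
Step 1: dL*^2 = (-0.08)^2 = 0.0064
Step 2: da*^2 = (-0.89)^2 = 0.7921
Step 3: db*^2 = (-1.45)^2 = 2.1025
Step 4: Sum = 0.0064 + 0.7921 + 2.1025 = 2.901
Step 5: Delta E = sqrt(2.901) = 1.7

1.7 Delta E


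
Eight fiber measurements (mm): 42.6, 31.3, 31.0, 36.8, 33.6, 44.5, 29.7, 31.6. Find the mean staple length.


Formula: Mean = sum of lengths / count
Sum = 42.6 + 31.3 + 31.0 + 36.8 + 33.6 + 44.5 + 29.7 + 31.6
Sum = 281.1 mm
Mean = 281.1 / 8 = 35.14 mm

35.14 mm


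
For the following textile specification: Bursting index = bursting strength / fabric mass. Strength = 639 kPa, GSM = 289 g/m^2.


Formula: Bursting Index = Bursting Strength / Fabric GSM
BI = 639 kPa / 289 g/m^2
BI = 2.211 kPa/(g/m^2)

2.211 kPa/(g/m^2)


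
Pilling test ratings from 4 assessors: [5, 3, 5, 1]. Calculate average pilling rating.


Formula: Mean = sum / count
Sum = 5 + 3 + 5 + 1 = 14
Mean = 14 / 4 = 3.5

3.5


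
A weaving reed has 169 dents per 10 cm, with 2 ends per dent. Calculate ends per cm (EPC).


Formula: EPC = (dents per 10 cm * ends per dent) / 10
Step 1: Total ends per 10 cm = 169 * 2 = 338
Step 2: EPC = 338 / 10 = 33.8 ends/cm

33.8 ends/cm


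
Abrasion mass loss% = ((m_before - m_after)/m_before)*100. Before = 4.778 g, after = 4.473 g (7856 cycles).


Formula: Mass loss% = ((m_before - m_after) / m_before) * 100
Step 1: Mass loss = 4.778 - 4.473 = 0.305 g
Step 2: Ratio = 0.305 / 4.778 = 0.0638342
Step 3: Mass loss% = 0.0638342 * 100 = 6.38342% ≈ 6.38%

6.38%


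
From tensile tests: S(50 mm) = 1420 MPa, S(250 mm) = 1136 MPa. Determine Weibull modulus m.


Formula: m = ln(L1/L2) / ln(S2/S1)
Step 1: ln(L1/L2) = ln(50/250) = -1.60944
Step 2: S2/S1 = 1136/1420 = 0.8
Step 3: ln(S2/S1) = ln(0.8) = -0.22314
Step 4: m = -1.60944 / -0.22314 = 7.21

7.21 (Weibull m)


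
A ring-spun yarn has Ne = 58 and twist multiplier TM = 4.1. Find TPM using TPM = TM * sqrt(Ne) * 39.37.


Formula: TPM = TM * sqrt(Ne) * 39.37
Step 1: sqrt(Ne) = sqrt(58) = 7.6158
Step 2: TM * sqrt(Ne) = 4.1 * 7.6158 = 31.2248
Step 3: TPM = 31.2248 * 39.37 = 1229 twists/m

1229 twists/m


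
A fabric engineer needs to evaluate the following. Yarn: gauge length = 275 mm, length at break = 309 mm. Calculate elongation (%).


Formula: Elongation (%) = ((L_break - L0) / L0) * 100
Step 1: Extension = 309 - 275 = 34 mm
Step 2: Elongation = (34 / 275) * 100
Step 3: Elongation = 0.123636 * 100 = 12.3636% ≈ 12.4%

12.4%


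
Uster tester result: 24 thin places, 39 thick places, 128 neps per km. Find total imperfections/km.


Formula: Total = thin places + thick places + neps
Total = 24 + 39 + 128
Total = 191 imperfections/km

191 imperfections/km


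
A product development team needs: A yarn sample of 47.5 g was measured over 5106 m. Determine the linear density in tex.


Formula: Tex = (mass_g / length_m) * 1000
Substituting: Tex = (47.5 / 5106) * 1000
Intermediate: 47.5 / 5106 = 0.00930278 g/m
Tex = 0.00930278 * 1000 = 9.30 tex

9.30 tex


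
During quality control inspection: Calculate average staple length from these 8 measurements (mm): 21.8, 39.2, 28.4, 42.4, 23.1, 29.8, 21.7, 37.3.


Formula: Mean = sum of lengths / count
Sum = 21.8 + 39.2 + 28.4 + 42.4 + 23.1 + 29.8 + 21.7 + 37.3
Sum = 243.7 mm
Mean = 243.7 / 8 = 30.46 mm

30.46 mm


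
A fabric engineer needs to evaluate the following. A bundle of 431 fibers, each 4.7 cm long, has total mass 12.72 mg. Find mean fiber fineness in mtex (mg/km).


Formula: fineness (mtex) = mass (mg) / total length (km) = (mass_mg / total_length_m) * 1000
Step 1: Convert fiber length: 4.7 cm = 0.047 m
Step 2: Total fiber length = 431 * 0.047 = 20.257 m
Step 3: Linear density = 12.72 mg / 20.257 m = 0.6279 mg/m
Step 4: fineness = 0.6279 * 1000 = 627.9 mtex

627.9 mtex


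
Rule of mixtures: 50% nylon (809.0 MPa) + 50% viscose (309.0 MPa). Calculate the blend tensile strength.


Formula: Blend property = (fraction_A * property_A) + (fraction_B * property_B)
Step 1: Contribution A = 50/100 * 809.0 MPa = 404.5 MPa
Step 2: Contribution B = 50/100 * 309.0 MPa = 154.5 MPa
Step 3: Blend tensile strength = 404.5 + 154.5 = 559.0 MPa

559.0 MPa


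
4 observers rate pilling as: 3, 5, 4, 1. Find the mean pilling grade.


Formula: Mean = sum / count
Sum = 3 + 5 + 4 + 1 = 13
Mean = 13 / 4 = 3.3

3.3


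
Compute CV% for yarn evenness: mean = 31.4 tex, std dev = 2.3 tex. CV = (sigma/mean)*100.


Formula: CV% = (standard deviation / mean) * 100
Step 1: Ratio = 2.3 / 31.4 = 0.073248
Step 2: CV% = 0.073248 * 100 = 7.3248% ≈ 7.3%

7.3%


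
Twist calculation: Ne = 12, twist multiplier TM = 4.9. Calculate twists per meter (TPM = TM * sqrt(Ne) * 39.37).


Formula: TPM = TM * sqrt(Ne) * 39.37
Step 1: sqrt(Ne) = sqrt(12) = 3.4641
Step 2: TM * sqrt(Ne) = 4.9 * 3.4641 = 16.9741
Step 3: TPM = 16.9741 * 39.37 = 668 twists/m

668 twists/m


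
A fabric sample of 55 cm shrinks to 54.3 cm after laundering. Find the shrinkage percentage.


Formula: Shrinkage% = ((L_before - L_after) / L_before) * 100
Step 1: Shrinkage = 55 - 54.3 = 0.7 cm
Step 2: Shrinkage% = (0.7 / 55) * 100
Step 3: Shrinkage% = 0.012727 * 100 = 1.2727% ≈ 1.3%

1.3%


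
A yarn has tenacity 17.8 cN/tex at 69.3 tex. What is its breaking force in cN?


Formula: Breaking force = Tenacity * Linear density
F = 17.8 cN/tex * 69.3 tex
F = 1233.54 cN

1233.54 cN
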